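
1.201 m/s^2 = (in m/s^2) 1.201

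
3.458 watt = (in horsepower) 0.004637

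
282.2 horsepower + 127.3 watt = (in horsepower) 282.4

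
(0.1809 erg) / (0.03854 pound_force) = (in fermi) 1.055e+08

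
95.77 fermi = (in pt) 2.715e-10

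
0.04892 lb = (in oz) 0.7827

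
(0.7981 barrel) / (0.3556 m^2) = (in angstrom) 3.568e+09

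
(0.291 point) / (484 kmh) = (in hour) 2.121e-10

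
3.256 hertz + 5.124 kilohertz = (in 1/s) 5127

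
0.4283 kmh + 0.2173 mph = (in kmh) 0.778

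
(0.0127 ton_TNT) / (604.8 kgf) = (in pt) 2.54e+07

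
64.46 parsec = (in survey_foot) 6.526e+18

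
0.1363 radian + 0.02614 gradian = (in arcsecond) 2.82e+04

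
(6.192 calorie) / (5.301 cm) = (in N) 488.7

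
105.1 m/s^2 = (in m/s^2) 105.1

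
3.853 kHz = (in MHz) 0.003853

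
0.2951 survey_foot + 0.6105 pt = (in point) 255.6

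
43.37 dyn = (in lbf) 9.75e-05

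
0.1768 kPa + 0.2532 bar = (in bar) 0.255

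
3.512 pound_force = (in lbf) 3.512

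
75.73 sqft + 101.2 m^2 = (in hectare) 0.01082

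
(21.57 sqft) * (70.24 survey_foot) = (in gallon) 1.133e+04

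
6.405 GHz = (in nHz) 6.405e+18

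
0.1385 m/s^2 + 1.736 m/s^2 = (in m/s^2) 1.875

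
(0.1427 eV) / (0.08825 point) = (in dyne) 7.344e-11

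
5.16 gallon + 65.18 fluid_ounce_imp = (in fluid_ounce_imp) 752.6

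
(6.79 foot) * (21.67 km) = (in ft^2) 4.827e+05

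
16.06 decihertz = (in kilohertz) 0.001606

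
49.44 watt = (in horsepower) 0.0663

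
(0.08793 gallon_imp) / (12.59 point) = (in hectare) 9e-06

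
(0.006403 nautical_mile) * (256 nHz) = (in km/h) 1.093e-05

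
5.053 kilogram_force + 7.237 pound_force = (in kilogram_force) 8.336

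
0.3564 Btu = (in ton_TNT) 8.987e-08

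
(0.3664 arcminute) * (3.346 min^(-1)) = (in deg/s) 0.0003405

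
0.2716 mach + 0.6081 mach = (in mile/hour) 670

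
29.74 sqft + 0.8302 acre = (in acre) 0.8309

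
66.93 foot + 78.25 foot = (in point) 1.254e+05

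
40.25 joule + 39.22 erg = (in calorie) 9.62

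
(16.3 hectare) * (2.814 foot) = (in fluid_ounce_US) 4.727e+09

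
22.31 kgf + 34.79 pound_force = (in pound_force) 83.98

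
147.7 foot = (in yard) 49.23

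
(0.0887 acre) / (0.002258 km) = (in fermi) 1.59e+17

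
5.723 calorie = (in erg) 2.395e+08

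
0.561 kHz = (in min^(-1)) 3.366e+04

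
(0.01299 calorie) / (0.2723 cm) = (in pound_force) 4.487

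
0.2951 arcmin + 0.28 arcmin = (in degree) 0.009585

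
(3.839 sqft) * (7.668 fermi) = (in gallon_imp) 6.016e-13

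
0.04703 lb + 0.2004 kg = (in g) 221.7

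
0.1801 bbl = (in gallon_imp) 6.299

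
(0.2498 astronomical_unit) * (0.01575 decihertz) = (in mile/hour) 1.317e+08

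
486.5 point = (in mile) 0.0001066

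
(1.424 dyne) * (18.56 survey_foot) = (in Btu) 7.635e-08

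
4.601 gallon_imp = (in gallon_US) 5.526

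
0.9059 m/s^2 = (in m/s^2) 0.9059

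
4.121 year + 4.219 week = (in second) 1.325e+08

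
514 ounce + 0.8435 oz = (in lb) 32.18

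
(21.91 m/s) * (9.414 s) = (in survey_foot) 676.7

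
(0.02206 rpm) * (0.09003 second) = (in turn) 3.31e-05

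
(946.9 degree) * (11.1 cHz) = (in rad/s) 1.834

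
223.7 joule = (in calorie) 53.47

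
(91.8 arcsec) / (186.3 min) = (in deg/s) 2.281e-06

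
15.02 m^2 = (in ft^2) 161.7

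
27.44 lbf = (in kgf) 12.45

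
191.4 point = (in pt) 191.4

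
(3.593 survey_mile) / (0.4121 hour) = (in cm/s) 389.8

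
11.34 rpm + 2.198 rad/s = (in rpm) 32.33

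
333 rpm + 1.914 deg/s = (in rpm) 333.3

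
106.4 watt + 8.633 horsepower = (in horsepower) 8.776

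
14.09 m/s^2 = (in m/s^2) 14.09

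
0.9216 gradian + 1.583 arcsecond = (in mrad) 14.48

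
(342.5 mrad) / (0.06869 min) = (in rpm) 0.7936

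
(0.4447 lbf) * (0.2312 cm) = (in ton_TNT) 1.093e-12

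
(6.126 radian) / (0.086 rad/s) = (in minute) 1.187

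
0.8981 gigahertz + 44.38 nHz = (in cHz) 8.981e+10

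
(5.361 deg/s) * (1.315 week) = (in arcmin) 2.558e+08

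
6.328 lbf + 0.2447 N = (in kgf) 2.895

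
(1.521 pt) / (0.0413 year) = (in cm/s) 4.12e-08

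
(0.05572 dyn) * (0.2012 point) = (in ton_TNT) 9.453e-21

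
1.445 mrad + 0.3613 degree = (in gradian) 0.4934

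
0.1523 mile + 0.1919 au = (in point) 8.138e+13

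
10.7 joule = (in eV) 6.678e+19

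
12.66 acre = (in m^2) 5.123e+04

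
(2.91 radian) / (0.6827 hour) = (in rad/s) 0.001184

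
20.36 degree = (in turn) 0.05656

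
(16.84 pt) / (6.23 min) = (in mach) 4.668e-08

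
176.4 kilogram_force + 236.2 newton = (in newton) 1966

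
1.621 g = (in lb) 0.003574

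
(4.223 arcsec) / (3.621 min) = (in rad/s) 9.424e-08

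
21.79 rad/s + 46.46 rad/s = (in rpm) 651.7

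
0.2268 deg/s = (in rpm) 0.0378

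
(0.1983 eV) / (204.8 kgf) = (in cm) 1.582e-21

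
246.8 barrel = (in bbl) 246.8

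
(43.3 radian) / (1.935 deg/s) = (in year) 4.066e-05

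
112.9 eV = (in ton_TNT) 4.323e-27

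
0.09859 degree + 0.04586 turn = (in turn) 0.04613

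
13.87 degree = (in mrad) 242.1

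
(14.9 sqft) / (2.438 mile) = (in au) 2.358e-15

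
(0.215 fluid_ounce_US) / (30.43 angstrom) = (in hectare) 0.2089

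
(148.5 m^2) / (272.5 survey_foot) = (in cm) 178.8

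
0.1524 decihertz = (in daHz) 0.001524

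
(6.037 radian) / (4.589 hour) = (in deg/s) 0.02094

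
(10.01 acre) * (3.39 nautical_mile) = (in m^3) 2.543e+08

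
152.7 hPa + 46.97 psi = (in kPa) 339.1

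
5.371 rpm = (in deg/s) 32.23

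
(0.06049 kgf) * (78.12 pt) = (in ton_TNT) 3.907e-12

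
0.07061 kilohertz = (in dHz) 706.1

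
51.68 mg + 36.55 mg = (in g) 0.08823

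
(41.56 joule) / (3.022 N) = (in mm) 1.375e+04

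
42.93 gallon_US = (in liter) 162.5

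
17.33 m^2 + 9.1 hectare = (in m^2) 9.102e+04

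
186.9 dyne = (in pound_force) 0.0004202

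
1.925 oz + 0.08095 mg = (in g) 54.57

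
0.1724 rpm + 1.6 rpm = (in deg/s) 10.63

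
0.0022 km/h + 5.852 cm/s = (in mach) 0.0001737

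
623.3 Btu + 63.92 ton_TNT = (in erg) 2.674e+18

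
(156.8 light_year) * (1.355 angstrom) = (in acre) 4.967e+04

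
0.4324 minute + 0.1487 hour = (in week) 0.000928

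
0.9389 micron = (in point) 0.002661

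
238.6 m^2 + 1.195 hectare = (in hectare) 1.219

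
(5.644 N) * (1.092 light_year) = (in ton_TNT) 1.394e+07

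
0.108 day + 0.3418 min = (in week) 0.01546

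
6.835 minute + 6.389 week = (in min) 6.441e+04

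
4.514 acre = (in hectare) 1.827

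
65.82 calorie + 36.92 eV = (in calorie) 65.82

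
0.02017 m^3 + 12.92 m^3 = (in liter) 1.294e+04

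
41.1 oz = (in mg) 1.165e+06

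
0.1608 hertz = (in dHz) 1.608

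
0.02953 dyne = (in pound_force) 6.639e-08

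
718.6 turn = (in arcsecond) 9.313e+08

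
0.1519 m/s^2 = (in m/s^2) 0.1519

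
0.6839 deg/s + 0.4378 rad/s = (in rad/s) 0.4497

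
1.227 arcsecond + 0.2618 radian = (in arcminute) 900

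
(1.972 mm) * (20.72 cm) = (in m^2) 0.0004086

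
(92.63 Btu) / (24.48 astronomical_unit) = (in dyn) 0.002669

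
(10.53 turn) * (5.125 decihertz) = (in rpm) 323.8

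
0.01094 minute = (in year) 2.081e-08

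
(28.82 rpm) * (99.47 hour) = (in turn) 1.72e+05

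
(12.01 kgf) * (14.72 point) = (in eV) 3.817e+18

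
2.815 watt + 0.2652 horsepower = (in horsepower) 0.269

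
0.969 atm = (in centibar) 98.18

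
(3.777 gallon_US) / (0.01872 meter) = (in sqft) 8.221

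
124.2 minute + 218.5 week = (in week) 218.5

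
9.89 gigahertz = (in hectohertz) 9.89e+07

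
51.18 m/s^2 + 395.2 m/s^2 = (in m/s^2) 446.4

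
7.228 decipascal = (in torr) 0.005421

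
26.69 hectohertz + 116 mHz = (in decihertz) 2.669e+04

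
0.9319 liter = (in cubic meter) 0.0009319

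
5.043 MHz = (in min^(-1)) 3.026e+08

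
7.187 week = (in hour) 1207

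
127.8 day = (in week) 18.26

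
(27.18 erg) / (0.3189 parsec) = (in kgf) 2.817e-23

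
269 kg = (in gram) 2.69e+05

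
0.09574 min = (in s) 5.744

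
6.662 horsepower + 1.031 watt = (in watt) 4969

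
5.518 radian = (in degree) 316.2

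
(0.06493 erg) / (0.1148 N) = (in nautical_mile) 3.054e-11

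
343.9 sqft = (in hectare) 0.003195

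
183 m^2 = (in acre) 0.04522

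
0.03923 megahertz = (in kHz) 39.23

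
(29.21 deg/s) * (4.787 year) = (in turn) 1.225e+07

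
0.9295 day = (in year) 0.002547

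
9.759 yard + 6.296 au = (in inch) 3.708e+13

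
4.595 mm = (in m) 0.004595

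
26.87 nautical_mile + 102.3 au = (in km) 1.53e+10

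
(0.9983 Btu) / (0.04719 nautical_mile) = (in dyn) 1.205e+06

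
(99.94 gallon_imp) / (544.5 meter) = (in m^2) 0.0008344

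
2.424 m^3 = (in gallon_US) 640.4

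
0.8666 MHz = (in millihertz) 8.666e+08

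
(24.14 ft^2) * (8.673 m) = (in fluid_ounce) 6.577e+05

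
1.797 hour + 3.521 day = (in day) 3.596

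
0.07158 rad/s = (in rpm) 0.6835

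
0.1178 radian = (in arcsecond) 2.43e+04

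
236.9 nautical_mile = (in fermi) 4.387e+20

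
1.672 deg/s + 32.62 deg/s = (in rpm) 5.715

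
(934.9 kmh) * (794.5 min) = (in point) 3.509e+10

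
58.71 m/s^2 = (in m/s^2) 58.71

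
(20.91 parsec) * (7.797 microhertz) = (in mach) 1.477e+10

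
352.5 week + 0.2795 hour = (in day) 2468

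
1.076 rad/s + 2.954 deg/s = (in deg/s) 64.6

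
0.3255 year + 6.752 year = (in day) 2583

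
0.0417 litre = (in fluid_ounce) 1.41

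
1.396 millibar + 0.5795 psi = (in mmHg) 31.02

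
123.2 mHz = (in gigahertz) 1.232e-10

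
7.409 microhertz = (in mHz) 0.007409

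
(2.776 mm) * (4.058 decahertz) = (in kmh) 0.4055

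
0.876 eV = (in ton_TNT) 3.354e-29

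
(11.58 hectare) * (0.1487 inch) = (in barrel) 2751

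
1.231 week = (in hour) 206.8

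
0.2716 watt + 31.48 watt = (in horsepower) 0.04258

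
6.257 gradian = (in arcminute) 337.9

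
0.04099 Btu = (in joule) 43.25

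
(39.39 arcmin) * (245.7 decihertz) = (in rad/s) 0.2815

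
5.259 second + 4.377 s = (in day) 0.0001115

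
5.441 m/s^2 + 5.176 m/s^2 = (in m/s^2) 10.62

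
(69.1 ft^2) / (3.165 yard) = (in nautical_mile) 0.001198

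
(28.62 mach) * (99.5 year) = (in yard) 3.344e+13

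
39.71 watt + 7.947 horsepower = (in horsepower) 8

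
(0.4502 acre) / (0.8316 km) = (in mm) 2191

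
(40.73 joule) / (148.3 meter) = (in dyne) 2.746e+04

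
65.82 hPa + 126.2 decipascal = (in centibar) 6.595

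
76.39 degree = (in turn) 0.2122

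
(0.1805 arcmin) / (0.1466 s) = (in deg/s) 0.02052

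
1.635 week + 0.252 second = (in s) 9.888e+05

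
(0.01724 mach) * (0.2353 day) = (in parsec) 3.868e-12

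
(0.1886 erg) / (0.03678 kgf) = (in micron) 0.05229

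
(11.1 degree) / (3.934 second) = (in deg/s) 2.822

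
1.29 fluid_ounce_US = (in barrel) 0.00024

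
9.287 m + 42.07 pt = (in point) 2.637e+04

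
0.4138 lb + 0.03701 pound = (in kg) 0.2045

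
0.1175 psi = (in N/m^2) 810.1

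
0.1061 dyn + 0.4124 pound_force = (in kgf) 0.1871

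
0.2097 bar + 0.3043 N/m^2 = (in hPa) 209.7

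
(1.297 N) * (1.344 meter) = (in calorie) 0.4166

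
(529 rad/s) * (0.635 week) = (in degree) 1.164e+10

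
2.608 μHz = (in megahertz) 2.608e-12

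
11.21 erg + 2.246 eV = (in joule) 1.121e-06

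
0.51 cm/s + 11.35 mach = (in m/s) 3865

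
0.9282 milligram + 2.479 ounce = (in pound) 0.1549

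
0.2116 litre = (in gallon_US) 0.0559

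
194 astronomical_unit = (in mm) 2.902e+16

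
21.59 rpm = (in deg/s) 129.5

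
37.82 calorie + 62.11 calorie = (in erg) 4.181e+09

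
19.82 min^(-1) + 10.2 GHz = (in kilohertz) 1.02e+07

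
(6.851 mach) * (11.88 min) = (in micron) 1.663e+12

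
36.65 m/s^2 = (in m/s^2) 36.65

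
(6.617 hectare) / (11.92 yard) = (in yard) 6639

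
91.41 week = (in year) 1.753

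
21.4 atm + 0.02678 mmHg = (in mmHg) 1.626e+04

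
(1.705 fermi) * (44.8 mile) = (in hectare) 1.229e-14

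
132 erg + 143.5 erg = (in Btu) 2.611e-08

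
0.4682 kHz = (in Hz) 468.2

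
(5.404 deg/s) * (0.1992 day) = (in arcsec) 3.348e+08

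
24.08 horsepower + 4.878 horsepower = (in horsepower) 28.96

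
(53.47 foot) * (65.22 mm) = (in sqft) 11.44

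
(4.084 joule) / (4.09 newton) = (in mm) 998.5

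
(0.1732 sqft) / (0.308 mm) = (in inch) 2057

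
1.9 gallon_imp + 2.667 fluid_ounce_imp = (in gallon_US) 2.302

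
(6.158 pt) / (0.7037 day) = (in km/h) 1.286e-07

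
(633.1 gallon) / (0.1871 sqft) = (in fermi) 1.379e+17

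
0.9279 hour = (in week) 0.005523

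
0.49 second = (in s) 0.49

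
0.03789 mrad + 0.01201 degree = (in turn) 3.939e-05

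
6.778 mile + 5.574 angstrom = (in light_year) 1.153e-12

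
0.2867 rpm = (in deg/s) 1.72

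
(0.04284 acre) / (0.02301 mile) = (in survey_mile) 0.002909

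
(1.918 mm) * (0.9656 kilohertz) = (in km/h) 6.667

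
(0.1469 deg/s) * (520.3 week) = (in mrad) 8.068e+08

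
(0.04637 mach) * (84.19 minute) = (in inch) 3.14e+06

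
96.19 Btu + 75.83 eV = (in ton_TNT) 2.426e-05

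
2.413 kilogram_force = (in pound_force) 5.32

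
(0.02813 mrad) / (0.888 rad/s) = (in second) 3.168e-05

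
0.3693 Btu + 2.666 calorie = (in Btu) 0.3799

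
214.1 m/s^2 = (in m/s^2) 214.1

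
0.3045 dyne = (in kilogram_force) 3.105e-07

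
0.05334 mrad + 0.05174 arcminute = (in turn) 1.088e-05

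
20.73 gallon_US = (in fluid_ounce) 2653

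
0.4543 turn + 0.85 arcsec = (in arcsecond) 5.888e+05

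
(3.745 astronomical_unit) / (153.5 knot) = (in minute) 1.182e+08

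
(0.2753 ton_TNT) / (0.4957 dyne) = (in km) 2.324e+11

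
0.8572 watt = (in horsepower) 0.00115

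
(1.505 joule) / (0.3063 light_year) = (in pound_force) 1.168e-16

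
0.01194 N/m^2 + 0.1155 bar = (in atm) 0.114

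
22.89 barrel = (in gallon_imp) 800.5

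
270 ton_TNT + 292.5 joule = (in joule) 1.13e+12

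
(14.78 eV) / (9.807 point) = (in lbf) 1.539e-16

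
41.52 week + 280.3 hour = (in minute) 4.353e+05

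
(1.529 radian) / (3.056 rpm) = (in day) 5.53e-05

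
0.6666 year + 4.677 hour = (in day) 243.5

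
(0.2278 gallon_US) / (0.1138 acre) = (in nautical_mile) 1.011e-09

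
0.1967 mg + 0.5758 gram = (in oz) 0.02032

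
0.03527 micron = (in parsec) 1.143e-24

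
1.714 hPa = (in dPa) 1714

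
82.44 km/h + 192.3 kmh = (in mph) 170.7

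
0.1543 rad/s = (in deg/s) 8.841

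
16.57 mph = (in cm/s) 740.7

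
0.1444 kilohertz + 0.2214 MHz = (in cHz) 2.215e+07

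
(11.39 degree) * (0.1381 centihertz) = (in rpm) 0.002622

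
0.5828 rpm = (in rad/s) 0.06103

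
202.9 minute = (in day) 0.1409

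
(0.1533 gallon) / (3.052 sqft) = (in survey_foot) 0.006715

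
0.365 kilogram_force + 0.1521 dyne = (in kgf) 0.365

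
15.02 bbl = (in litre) 2388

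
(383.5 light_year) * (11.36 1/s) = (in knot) 8.012e+19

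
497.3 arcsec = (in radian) 0.002411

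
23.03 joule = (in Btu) 0.02183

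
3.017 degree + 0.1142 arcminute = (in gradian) 3.354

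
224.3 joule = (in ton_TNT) 5.361e-08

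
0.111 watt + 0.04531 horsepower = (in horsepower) 0.04546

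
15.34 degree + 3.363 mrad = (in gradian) 17.26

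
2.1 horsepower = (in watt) 1566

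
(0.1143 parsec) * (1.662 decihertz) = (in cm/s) 5.862e+16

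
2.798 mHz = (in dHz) 0.02798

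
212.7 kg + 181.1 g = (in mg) 2.129e+08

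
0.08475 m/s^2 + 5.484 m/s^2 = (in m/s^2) 5.569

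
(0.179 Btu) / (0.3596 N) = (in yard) 574.3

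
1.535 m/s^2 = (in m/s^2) 1.535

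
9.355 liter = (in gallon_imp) 2.058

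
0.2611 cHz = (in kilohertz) 2.611e-06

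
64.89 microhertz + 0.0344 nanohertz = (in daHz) 6.489e-06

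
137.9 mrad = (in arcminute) 474.1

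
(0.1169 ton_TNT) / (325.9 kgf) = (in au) 1.023e-06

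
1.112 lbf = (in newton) 4.946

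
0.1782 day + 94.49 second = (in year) 0.0004912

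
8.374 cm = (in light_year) 8.851e-18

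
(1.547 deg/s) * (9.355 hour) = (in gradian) 5.789e+04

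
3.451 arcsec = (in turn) 2.663e-06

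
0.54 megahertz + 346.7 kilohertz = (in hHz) 8867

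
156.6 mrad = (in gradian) 9.969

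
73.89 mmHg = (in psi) 1.429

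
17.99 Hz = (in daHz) 1.799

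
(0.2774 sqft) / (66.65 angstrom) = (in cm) 3.867e+08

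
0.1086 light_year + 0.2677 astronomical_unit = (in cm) 1.027e+17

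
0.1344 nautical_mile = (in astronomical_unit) 1.664e-09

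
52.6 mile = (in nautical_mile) 45.71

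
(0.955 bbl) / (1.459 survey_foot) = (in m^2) 0.3414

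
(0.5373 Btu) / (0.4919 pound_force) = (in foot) 850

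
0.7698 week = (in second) 4.656e+05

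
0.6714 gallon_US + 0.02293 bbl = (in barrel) 0.03892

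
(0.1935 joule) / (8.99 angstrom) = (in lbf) 4.839e+07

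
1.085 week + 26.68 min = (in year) 0.02086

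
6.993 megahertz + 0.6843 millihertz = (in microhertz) 6.993e+12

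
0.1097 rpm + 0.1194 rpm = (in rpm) 0.2291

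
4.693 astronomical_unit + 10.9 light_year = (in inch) 4.06e+18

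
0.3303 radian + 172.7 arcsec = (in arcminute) 1138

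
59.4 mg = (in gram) 0.0594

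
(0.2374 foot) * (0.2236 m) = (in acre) 3.998e-06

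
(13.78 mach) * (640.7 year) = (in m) 9.48e+13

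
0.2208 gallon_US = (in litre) 0.8358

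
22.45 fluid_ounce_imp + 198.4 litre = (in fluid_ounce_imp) 7005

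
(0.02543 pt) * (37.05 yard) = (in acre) 7.51e-08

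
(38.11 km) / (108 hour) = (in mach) 0.0002879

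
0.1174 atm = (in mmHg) 89.22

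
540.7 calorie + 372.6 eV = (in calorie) 540.7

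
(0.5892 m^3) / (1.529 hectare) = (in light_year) 4.073e-21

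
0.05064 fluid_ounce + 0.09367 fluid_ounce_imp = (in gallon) 0.001099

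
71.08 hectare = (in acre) 175.6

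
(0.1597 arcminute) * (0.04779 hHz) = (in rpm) 0.00212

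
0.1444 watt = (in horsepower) 0.0001936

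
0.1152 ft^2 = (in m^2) 0.0107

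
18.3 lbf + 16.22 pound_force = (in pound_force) 34.52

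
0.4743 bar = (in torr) 355.8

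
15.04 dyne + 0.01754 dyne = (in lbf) 3.385e-05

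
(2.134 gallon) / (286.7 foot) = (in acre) 2.284e-08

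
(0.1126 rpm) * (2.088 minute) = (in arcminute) 5078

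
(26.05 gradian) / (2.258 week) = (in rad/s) 2.996e-07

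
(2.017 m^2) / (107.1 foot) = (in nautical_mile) 3.336e-05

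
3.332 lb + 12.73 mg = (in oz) 53.31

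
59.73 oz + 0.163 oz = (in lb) 3.743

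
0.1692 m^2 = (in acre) 4.181e-05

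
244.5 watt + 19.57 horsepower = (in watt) 1.484e+04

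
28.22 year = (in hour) 2.472e+05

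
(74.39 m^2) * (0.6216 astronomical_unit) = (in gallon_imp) 1.522e+15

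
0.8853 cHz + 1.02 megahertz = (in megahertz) 1.02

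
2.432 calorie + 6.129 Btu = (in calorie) 1548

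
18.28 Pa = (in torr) 0.1371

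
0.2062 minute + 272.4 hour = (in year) 0.0311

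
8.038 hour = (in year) 0.0009176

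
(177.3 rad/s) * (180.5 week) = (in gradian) 1.232e+12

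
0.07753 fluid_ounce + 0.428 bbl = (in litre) 68.05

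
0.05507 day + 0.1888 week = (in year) 0.003772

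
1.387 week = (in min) 1.398e+04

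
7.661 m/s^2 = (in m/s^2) 7.661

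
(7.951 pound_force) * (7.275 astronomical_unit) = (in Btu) 3.648e+10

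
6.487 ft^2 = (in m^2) 0.6027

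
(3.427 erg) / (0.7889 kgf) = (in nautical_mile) 2.392e-11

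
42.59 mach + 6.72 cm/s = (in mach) 42.59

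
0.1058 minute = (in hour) 0.001763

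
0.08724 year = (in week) 4.549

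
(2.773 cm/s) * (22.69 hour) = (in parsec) 7.341e-14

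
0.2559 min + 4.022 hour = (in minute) 241.6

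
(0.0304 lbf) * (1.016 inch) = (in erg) 3.49e+04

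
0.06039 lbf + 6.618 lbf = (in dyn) 2.971e+06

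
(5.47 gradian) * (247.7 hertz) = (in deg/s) 1219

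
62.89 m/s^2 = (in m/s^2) 62.89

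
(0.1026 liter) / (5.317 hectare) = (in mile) 1.199e-12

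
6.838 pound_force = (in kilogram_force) 3.102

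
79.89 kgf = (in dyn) 7.835e+07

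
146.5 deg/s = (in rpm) 24.42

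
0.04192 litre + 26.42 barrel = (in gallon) 1110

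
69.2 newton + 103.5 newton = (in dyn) 1.727e+07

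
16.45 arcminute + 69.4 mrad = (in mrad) 74.19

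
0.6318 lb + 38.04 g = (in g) 324.6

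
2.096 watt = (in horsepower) 0.002811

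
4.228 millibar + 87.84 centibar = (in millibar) 882.6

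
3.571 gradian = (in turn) 0.008928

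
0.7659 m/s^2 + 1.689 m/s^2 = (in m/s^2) 2.455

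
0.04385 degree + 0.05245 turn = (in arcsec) 6.813e+04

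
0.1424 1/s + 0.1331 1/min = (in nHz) 1.446e+08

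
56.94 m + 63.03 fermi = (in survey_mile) 0.03538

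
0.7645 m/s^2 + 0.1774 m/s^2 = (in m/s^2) 0.9419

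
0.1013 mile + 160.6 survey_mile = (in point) 7.331e+08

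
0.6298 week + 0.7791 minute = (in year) 0.01208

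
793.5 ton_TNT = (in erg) 3.32e+19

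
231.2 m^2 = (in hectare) 0.02312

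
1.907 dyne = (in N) 1.907e-05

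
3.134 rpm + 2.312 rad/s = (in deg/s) 151.3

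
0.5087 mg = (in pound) 1.121e-06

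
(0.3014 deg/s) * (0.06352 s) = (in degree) 0.01914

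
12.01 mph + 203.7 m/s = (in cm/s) 2.091e+04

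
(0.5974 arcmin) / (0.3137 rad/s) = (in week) 9.159e-10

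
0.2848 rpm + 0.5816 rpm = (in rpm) 0.8664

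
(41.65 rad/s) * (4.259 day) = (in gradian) 9.757e+08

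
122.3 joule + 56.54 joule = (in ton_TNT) 4.274e-08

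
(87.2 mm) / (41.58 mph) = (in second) 0.004691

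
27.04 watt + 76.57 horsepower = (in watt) 5.713e+04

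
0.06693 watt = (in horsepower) 8.975e-05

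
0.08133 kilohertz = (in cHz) 8133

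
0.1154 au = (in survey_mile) 1.073e+07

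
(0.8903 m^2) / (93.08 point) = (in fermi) 2.711e+16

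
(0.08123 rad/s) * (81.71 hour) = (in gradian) 1.521e+06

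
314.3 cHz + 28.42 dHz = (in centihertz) 598.5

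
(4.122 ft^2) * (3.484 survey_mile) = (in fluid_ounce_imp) 7.557e+07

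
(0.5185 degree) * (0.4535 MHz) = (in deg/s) 2.351e+05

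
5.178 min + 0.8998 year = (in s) 2.838e+07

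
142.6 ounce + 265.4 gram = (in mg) 4.308e+06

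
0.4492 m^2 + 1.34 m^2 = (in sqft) 19.26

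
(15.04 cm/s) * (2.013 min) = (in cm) 1817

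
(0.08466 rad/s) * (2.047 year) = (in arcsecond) 1.127e+12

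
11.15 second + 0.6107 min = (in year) 1.515e-06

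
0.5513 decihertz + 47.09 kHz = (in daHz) 4709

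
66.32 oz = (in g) 1880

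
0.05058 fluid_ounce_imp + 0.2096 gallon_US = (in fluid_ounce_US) 26.88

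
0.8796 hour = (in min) 52.78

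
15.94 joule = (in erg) 1.594e+08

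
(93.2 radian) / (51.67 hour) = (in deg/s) 0.02871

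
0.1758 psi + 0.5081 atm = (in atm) 0.5201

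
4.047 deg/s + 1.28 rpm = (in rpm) 1.955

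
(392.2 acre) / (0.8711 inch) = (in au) 0.0004795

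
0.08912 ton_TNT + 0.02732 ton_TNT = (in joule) 4.872e+08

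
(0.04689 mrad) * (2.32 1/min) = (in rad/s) 1.813e-06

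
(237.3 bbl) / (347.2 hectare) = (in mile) 6.752e-09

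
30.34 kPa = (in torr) 227.6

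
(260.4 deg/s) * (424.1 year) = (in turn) 9.674e+09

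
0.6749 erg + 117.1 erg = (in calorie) 2.815e-06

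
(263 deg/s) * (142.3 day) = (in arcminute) 1.94e+11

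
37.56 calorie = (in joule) 157.2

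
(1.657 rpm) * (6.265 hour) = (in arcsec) 8.072e+08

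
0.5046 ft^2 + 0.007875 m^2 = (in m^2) 0.05475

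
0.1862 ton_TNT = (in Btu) 7.384e+05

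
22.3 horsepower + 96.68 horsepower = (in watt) 8.872e+04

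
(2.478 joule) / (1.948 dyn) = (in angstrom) 1.272e+15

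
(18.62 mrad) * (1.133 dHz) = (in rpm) 0.02015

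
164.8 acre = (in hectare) 66.69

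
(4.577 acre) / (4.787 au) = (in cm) 2.586e-06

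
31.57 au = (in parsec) 0.0001531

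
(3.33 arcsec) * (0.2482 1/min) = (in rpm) 6.377e-07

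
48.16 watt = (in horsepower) 0.06458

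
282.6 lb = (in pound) 282.6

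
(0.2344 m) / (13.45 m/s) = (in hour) 4.841e-06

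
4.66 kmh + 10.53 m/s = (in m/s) 11.82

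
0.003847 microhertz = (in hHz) 3.847e-11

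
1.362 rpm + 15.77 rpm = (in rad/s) 1.794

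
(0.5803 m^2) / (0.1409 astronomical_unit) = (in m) 2.753e-11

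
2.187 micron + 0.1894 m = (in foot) 0.6214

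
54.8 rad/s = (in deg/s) 3140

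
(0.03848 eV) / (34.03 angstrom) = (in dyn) 1.812e-07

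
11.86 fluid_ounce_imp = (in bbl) 0.00212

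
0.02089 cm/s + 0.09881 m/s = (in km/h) 0.3565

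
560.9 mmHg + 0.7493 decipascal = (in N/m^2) 7.478e+04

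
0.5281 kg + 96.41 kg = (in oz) 3419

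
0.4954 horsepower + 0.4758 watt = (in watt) 369.9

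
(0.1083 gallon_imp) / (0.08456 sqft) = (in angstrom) 6.267e+08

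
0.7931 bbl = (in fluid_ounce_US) 4264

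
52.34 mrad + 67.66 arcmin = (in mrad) 72.02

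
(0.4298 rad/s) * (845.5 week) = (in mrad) 2.198e+11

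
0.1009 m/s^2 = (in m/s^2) 0.1009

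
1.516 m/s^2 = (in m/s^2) 1.516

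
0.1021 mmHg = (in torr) 0.1021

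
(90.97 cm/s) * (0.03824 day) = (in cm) 3.006e+05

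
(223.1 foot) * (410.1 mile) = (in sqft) 4.831e+08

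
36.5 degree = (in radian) 0.637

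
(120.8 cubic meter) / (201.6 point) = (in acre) 0.4197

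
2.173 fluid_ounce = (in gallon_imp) 0.01414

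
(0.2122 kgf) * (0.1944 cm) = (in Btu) 3.834e-06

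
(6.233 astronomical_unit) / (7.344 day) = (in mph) 3.287e+06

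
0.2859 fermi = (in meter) 2.859e-16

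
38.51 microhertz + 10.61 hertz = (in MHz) 1.061e-05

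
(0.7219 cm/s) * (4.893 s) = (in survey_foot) 0.1159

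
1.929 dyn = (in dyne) 1.929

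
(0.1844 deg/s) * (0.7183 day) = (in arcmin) 6.866e+05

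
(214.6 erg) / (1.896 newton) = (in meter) 1.132e-05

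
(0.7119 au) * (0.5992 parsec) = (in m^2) 1.969e+27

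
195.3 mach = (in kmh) 2.394e+05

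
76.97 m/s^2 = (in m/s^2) 76.97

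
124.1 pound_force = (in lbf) 124.1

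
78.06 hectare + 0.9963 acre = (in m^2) 7.846e+05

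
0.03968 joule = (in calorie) 0.009484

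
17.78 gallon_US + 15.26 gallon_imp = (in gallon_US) 36.11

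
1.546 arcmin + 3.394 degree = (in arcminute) 205.2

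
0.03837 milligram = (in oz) 1.353e-06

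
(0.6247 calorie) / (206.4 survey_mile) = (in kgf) 8.024e-07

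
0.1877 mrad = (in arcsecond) 38.72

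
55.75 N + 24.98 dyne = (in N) 55.75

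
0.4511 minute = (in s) 27.07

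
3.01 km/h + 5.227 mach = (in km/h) 6410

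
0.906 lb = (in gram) 411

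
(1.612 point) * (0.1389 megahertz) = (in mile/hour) 176.7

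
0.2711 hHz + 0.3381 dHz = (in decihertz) 271.4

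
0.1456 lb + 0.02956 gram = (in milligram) 6.607e+04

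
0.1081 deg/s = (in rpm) 0.01802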